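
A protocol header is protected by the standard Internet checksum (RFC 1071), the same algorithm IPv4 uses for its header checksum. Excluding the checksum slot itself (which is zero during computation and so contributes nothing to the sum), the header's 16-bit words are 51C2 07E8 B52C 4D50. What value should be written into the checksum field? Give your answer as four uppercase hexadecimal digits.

A3D8

One's-complement addition (fold any carry out of bit 15 back into bit 0):
  0x51C2 + 0x07E8 = 0x059AA
  0x59AA + 0xB52C = 0x10ED6 → wrap carry → 0x0ED7
  0x0ED7 + 0x4D50 = 0x05C27
One's-complement sum = 0x5C27.
Checksum = ~0x5C27 & 0xFFFF = 0xA3D8.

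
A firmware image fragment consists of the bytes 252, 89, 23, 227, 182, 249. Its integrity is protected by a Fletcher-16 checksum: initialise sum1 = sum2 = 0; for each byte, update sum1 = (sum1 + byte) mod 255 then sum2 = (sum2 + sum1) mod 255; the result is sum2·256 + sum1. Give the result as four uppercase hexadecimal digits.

1C02

Running sums (mod 255):
  after byte 0 (252): sum1=252, sum2=252
  after byte 1 (89): sum1=86, sum2=83
  after byte 2 (23): sum1=109, sum2=192
  after byte 3 (227): sum1=81, sum2=18
  after byte 4 (182): sum1=8, sum2=26
  after byte 5 (249): sum1=2, sum2=28
Checksum = sum2·256 + sum1 = 28·256 + 2 = 7170 = 0x1C02.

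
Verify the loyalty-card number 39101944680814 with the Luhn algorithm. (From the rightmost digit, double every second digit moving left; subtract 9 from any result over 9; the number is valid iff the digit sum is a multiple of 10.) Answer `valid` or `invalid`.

From the right, keep odd positions and double even positions (subtract 9 from any doubled value over 9):
  doubled (positions 2,4,...): 2 0 3 8 2 2 6 → sum 23
  kept (positions 1,3,...): 4 8 8 4 9 0 9 → sum 42
Total = 65.
65 mod 10 = 5, so the number is invalid.

invalid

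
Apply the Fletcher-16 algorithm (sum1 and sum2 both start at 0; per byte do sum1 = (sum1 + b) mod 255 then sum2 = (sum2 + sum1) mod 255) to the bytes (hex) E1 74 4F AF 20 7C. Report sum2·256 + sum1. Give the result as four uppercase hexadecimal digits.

Running sums (mod 255):
  after byte 0 (E1): sum1=225, sum2=225
  after byte 1 (74): sum1=86, sum2=56
  after byte 2 (4F): sum1=165, sum2=221
  after byte 3 (AF): sum1=85, sum2=51
  after byte 4 (20): sum1=117, sum2=168
  after byte 5 (7C): sum1=241, sum2=154
Checksum = sum2·256 + sum1 = 154·256 + 241 = 39665 = 0x9AF1.

9AF1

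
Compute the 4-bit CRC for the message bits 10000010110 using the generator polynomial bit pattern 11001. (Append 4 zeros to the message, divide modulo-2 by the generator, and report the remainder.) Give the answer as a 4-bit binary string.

Append 4 zeros: 100000101100000. Divide by 11001 (XOR where the leading bit is 1):
  pos 0: 10000 XOR 11001 = 01001
  pos 1: 10010 XOR 11001 = 01011
  pos 2: 10111 XOR 11001 = 01110
  pos 3: 11100 XOR 11001 = 00101
  pos 5: 10111 XOR 11001 = 01110
  pos 6: 11100 XOR 11001 = 00101
  pos 8: 10100 XOR 11001 = 01101
  pos 9: 11010 XOR 11001 = 00011
Remainder (last 4 bits) = 0110. This is the CRC / FCS.

0110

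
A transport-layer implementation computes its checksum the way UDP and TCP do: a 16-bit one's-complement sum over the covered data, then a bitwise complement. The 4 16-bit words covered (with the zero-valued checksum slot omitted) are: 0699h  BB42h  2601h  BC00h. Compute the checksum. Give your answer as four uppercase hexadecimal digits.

5C22

One's-complement addition (fold any carry out of bit 15 back into bit 0):
  0x0699 + 0xBB42 = 0x0C1DB
  0xC1DB + 0x2601 = 0x0E7DC
  0xE7DC + 0xBC00 = 0x1A3DC → wrap carry → 0xA3DD
One's-complement sum = 0xA3DD.
Checksum = ~0xA3DD & 0xFFFF = 0x5C22.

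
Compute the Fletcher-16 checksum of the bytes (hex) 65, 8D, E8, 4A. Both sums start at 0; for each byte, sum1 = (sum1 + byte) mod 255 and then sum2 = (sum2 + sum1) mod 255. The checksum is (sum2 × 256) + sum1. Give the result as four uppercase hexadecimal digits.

5A26

Running sums (mod 255):
  after byte 0 (65): sum1=101, sum2=101
  after byte 1 (8D): sum1=242, sum2=88
  after byte 2 (E8): sum1=219, sum2=52
  after byte 3 (4A): sum1=38, sum2=90
Checksum = sum2·256 + sum1 = 90·256 + 38 = 23078 = 0x5A26.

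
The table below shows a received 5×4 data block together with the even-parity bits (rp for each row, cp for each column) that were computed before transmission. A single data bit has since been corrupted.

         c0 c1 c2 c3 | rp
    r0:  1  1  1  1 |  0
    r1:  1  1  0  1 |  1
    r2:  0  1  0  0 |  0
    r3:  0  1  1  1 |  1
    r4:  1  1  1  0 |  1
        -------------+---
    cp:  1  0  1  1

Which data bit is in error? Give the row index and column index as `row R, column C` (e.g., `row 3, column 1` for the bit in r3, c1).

row 2, column 1

Recompute each row's even parity and compare to rp:
  r0: data parity 0, sent rp 0 → ok
  r1: data parity 1, sent rp 1 → ok
  r2: data parity 1, sent rp 0 → mismatch
  r3: data parity 1, sent rp 1 → ok
  r4: data parity 1, sent rp 1 → ok
Recompute each column's even parity and compare to cp:
  c0: data parity 1, sent cp 1 → ok
  c1: data parity 1, sent cp 0 → mismatch
  c2: data parity 1, sent cp 1 → ok
  c3: data parity 1, sent cp 1 → ok
Exactly one row (r2) and one column (c1) fail → the flipped bit is at their intersection.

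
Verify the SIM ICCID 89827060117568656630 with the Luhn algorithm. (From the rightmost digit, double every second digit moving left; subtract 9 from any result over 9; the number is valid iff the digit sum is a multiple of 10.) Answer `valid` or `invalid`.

valid

From the right, keep odd positions and double even positions (subtract 9 from any doubled value over 9):
  doubled (positions 2,4,...): 6 3 3 3 5 2 3 5 7 7 → sum 44
  kept (positions 1,3,...): 0 6 5 8 5 1 0 0 2 9 → sum 36
Total = 80.
80 mod 10 = 0, so the number is valid.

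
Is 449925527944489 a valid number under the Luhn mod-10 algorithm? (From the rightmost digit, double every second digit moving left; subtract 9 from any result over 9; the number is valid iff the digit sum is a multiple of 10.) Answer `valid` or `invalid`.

valid

From the right, keep odd positions and double even positions (subtract 9 from any doubled value over 9):
  doubled (positions 2,4,...): 7 8 9 4 1 9 8 → sum 46
  kept (positions 1,3,...): 9 4 4 7 5 2 9 4 → sum 44
Total = 90.
90 mod 10 = 0, so the number is valid.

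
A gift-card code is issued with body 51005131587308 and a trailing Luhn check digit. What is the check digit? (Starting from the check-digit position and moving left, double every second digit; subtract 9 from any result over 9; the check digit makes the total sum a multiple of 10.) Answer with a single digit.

Partial digits right→left: 8 0 3 7 8 5 1 3 1 5 0 0 1 5
Double every second digit counting from the check-digit position (so the 1st, 3rd, 5th, ... of the partial from the right).
  doubled (with −9 where >9): 7 6 7 2 2 0 2 → sum 26
  kept as-is: 0 7 5 3 5 0 5 → sum 25
Total = 26 + 25 = 51.
Check digit = (10 − (51 mod 10)) mod 10 = 9.

9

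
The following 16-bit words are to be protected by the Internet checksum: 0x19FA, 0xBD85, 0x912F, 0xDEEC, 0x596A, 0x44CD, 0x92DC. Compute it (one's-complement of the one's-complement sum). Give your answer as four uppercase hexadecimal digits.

One's-complement addition (fold any carry out of bit 15 back into bit 0):
  0x19FA + 0xBD85 = 0x0D77F
  0xD77F + 0x912F = 0x168AE → wrap carry → 0x68AF
  0x68AF + 0xDEEC = 0x1479B → wrap carry → 0x479C
  0x479C + 0x596A = 0x0A106
  0xA106 + 0x44CD = 0x0E5D3
  0xE5D3 + 0x92DC = 0x178AF → wrap carry → 0x78B0
One's-complement sum = 0x78B0.
Checksum = ~0x78B0 & 0xFFFF = 0x874F.

874F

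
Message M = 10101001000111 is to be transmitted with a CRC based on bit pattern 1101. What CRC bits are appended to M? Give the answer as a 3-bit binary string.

011

Append 3 zeros: 10101001000111000. Divide by 1101 (XOR where the leading bit is 1):
  pos 0: 1010 XOR 1101 = 0111
  pos 1: 1111 XOR 1101 = 0010
  pos 3: 1000 XOR 1101 = 0101
  pos 4: 1011 XOR 1101 = 0110
  pos 5: 1100 XOR 1101 = 0001
  pos 8: 1001 XOR 1101 = 0100
  pos 9: 1001 XOR 1101 = 0100
  pos 10: 1001 XOR 1101 = 0100
  pos 11: 1000 XOR 1101 = 0101
  pos 12: 1010 XOR 1101 = 0111
  pos 13: 1110 XOR 1101 = 0011
Remainder (last 3 bits) = 011. This is the CRC / FCS.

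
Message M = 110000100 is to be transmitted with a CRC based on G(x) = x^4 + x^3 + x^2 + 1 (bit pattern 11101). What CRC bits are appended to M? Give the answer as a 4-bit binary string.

0100

Append 4 zeros: 1100001000000. Divide by 11101 (XOR where the leading bit is 1):
  pos 0: 11000 XOR 11101 = 00101
  pos 2: 10101 XOR 11101 = 01000
  pos 3: 10000 XOR 11101 = 01101
  pos 4: 11010 XOR 11101 = 00111
  pos 6: 11100 XOR 11101 = 00001
Remainder (last 4 bits) = 0100. This is the CRC / FCS.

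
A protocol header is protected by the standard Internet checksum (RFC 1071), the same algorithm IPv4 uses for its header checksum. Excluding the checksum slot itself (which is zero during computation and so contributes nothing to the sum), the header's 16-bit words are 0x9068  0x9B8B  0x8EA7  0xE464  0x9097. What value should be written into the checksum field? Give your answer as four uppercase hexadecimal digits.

D067

One's-complement addition (fold any carry out of bit 15 back into bit 0):
  0x9068 + 0x9B8B = 0x12BF3 → wrap carry → 0x2BF4
  0x2BF4 + 0x8EA7 = 0x0BA9B
  0xBA9B + 0xE464 = 0x19EFF → wrap carry → 0x9F00
  0x9F00 + 0x9097 = 0x12F97 → wrap carry → 0x2F98
One's-complement sum = 0x2F98.
Checksum = ~0x2F98 & 0xFFFF = 0xD067.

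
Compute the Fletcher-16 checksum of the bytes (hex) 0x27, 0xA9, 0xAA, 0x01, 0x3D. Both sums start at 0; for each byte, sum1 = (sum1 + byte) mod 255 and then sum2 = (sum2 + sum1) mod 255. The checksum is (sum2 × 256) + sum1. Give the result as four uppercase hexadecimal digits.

A9B9

Running sums (mod 255):
  after byte 0 (0x27): sum1=39, sum2=39
  after byte 1 (0xA9): sum1=208, sum2=247
  after byte 2 (0xAA): sum1=123, sum2=115
  after byte 3 (0x01): sum1=124, sum2=239
  after byte 4 (0x3D): sum1=185, sum2=169
Checksum = sum2·256 + sum1 = 169·256 + 185 = 43449 = 0xA9B9.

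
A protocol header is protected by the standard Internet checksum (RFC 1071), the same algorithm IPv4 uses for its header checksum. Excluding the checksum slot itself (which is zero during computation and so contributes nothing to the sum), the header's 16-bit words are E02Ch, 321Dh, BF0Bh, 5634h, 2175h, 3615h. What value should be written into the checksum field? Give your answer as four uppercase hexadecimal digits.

80EB

One's-complement addition (fold any carry out of bit 15 back into bit 0):
  0xE02C + 0x321D = 0x11249 → wrap carry → 0x124A
  0x124A + 0xBF0B = 0x0D155
  0xD155 + 0x5634 = 0x12789 → wrap carry → 0x278A
  0x278A + 0x2175 = 0x048FF
  0x48FF + 0x3615 = 0x07F14
One's-complement sum = 0x7F14.
Checksum = ~0x7F14 & 0xFFFF = 0x80EB.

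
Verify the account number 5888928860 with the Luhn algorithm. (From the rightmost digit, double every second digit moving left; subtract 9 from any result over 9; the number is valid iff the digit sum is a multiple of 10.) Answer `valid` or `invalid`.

invalid

From the right, keep odd positions and double even positions (subtract 9 from any doubled value over 9):
  doubled (positions 2,4,...): 3 7 9 7 1 → sum 27
  kept (positions 1,3,...): 0 8 2 8 8 → sum 26
Total = 53.
53 mod 10 = 3, so the number is invalid.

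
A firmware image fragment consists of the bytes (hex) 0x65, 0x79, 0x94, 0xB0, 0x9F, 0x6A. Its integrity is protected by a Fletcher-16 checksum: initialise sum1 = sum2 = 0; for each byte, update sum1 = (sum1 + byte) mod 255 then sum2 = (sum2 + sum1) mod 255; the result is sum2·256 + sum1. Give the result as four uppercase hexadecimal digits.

Running sums (mod 255):
  after byte 0 (0x65): sum1=101, sum2=101
  after byte 1 (0x79): sum1=222, sum2=68
  after byte 2 (0x94): sum1=115, sum2=183
  after byte 3 (0xB0): sum1=36, sum2=219
  after byte 4 (0x9F): sum1=195, sum2=159
  after byte 5 (0x6A): sum1=46, sum2=205
Checksum = sum2·256 + sum1 = 205·256 + 46 = 52526 = 0xCD2E.

CD2E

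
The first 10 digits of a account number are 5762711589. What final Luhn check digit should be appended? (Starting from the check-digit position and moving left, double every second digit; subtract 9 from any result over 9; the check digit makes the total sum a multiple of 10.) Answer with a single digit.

Partial digits right→left: 9 8 5 1 1 7 2 6 7 5
Double every second digit counting from the check-digit position (so the 1st, 3rd, 5th, ... of the partial from the right).
  doubled (with −9 where >9): 9 1 2 4 5 → sum 21
  kept as-is: 8 1 7 6 5 → sum 27
Total = 21 + 27 = 48.
Check digit = (10 − (48 mod 10)) mod 10 = 2.

2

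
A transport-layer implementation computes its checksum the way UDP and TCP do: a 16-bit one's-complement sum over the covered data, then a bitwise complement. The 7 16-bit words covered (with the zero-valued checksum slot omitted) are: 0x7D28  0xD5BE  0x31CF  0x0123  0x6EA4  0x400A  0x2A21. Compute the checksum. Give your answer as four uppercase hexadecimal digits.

A156

One's-complement addition (fold any carry out of bit 15 back into bit 0):
  0x7D28 + 0xD5BE = 0x152E6 → wrap carry → 0x52E7
  0x52E7 + 0x31CF = 0x084B6
  0x84B6 + 0x0123 = 0x085D9
  0x85D9 + 0x6EA4 = 0x0F47D
  0xF47D + 0x400A = 0x13487 → wrap carry → 0x3488
  0x3488 + 0x2A21 = 0x05EA9
One's-complement sum = 0x5EA9.
Checksum = ~0x5EA9 & 0xFFFF = 0xA156.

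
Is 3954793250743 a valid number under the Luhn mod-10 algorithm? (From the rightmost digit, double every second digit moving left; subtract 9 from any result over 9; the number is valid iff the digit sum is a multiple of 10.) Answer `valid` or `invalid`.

From the right, keep odd positions and double even positions (subtract 9 from any doubled value over 9):
  doubled (positions 2,4,...): 8 0 4 9 8 9 → sum 38
  kept (positions 1,3,...): 3 7 5 3 7 5 3 → sum 33
Total = 71.
71 mod 10 = 1, so the number is invalid.

invalid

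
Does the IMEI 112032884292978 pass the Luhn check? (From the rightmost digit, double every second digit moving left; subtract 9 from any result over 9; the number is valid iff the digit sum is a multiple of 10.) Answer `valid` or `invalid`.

valid

From the right, keep odd positions and double even positions (subtract 9 from any doubled value over 9):
  doubled (positions 2,4,...): 5 4 4 7 4 0 2 → sum 26
  kept (positions 1,3,...): 8 9 9 4 8 3 2 1 → sum 44
Total = 70.
70 mod 10 = 0, so the number is valid.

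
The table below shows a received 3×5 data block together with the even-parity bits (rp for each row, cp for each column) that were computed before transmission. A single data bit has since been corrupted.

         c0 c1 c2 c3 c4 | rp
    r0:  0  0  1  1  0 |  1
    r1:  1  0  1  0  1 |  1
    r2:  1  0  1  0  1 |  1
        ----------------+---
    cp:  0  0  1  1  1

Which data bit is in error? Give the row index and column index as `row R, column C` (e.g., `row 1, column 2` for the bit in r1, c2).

row 0, column 4

Recompute each row's even parity and compare to rp:
  r0: data parity 0, sent rp 1 → mismatch
  r1: data parity 1, sent rp 1 → ok
  r2: data parity 1, sent rp 1 → ok
Recompute each column's even parity and compare to cp:
  c0: data parity 0, sent cp 0 → ok
  c1: data parity 0, sent cp 0 → ok
  c2: data parity 1, sent cp 1 → ok
  c3: data parity 1, sent cp 1 → ok
  c4: data parity 0, sent cp 1 → mismatch
Exactly one row (r0) and one column (c4) fail → the flipped bit is at their intersection.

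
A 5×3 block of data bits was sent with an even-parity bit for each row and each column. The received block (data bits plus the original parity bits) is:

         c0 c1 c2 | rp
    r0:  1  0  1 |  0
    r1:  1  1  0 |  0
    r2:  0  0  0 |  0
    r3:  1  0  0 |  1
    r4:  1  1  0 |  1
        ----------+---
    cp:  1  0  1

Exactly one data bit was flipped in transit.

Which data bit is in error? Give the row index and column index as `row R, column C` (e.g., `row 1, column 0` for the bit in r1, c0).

row 4, column 0

Recompute each row's even parity and compare to rp:
  r0: data parity 0, sent rp 0 → ok
  r1: data parity 0, sent rp 0 → ok
  r2: data parity 0, sent rp 0 → ok
  r3: data parity 1, sent rp 1 → ok
  r4: data parity 0, sent rp 1 → mismatch
Recompute each column's even parity and compare to cp:
  c0: data parity 0, sent cp 1 → mismatch
  c1: data parity 0, sent cp 0 → ok
  c2: data parity 1, sent cp 1 → ok
Exactly one row (r4) and one column (c0) fail → the flipped bit is at their intersection.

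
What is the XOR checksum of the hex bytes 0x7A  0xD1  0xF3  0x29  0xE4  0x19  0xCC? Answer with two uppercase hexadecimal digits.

XOR the bytes together:
  start with 0x7A
  0x7A ⊕ 0xD1 = 0xAB
  0xAB ⊕ 0xF3 = 0x58
  0x58 ⊕ 0x29 = 0x71
  0x71 ⊕ 0xE4 = 0x95
  0x95 ⊕ 0x19 = 0x8C
  0x8C ⊕ 0xCC = 0x40

40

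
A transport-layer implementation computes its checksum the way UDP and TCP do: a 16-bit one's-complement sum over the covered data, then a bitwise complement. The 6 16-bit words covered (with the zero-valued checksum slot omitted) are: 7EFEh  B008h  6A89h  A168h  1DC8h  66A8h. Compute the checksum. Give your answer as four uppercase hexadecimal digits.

One's-complement addition (fold any carry out of bit 15 back into bit 0):
  0x7EFE + 0xB008 = 0x12F06 → wrap carry → 0x2F07
  0x2F07 + 0x6A89 = 0x09990
  0x9990 + 0xA168 = 0x13AF8 → wrap carry → 0x3AF9
  0x3AF9 + 0x1DC8 = 0x058C1
  0x58C1 + 0x66A8 = 0x0BF69
One's-complement sum = 0xBF69.
Checksum = ~0xBF69 & 0xFFFF = 0x4096.

4096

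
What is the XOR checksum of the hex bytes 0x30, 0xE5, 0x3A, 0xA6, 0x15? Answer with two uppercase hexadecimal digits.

5C

XOR the bytes together:
  start with 0x30
  0x30 ⊕ 0xE5 = 0xD5
  0xD5 ⊕ 0x3A = 0xEF
  0xEF ⊕ 0xA6 = 0x49
  0x49 ⊕ 0x15 = 0x5C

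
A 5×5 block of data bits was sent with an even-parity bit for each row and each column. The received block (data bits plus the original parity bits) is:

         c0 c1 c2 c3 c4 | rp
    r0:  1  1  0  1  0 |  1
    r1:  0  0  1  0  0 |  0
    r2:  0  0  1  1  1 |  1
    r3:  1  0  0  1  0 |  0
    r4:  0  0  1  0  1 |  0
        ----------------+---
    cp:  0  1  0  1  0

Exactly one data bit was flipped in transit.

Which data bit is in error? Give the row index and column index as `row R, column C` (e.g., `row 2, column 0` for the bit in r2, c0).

Recompute each row's even parity and compare to rp:
  r0: data parity 1, sent rp 1 → ok
  r1: data parity 1, sent rp 0 → mismatch
  r2: data parity 1, sent rp 1 → ok
  r3: data parity 0, sent rp 0 → ok
  r4: data parity 0, sent rp 0 → ok
Recompute each column's even parity and compare to cp:
  c0: data parity 0, sent cp 0 → ok
  c1: data parity 1, sent cp 1 → ok
  c2: data parity 1, sent cp 0 → mismatch
  c3: data parity 1, sent cp 1 → ok
  c4: data parity 0, sent cp 0 → ok
Exactly one row (r1) and one column (c2) fail → the flipped bit is at their intersection.

row 1, column 2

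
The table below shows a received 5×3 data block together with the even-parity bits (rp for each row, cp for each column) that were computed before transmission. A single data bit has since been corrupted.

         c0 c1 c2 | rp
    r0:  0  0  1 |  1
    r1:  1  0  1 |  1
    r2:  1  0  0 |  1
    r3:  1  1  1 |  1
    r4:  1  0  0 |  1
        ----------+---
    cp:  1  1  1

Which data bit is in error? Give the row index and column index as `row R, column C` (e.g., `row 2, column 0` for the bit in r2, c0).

row 1, column 0

Recompute each row's even parity and compare to rp:
  r0: data parity 1, sent rp 1 → ok
  r1: data parity 0, sent rp 1 → mismatch
  r2: data parity 1, sent rp 1 → ok
  r3: data parity 1, sent rp 1 → ok
  r4: data parity 1, sent rp 1 → ok
Recompute each column's even parity and compare to cp:
  c0: data parity 0, sent cp 1 → mismatch
  c1: data parity 1, sent cp 1 → ok
  c2: data parity 1, sent cp 1 → ok
Exactly one row (r1) and one column (c0) fail → the flipped bit is at their intersection.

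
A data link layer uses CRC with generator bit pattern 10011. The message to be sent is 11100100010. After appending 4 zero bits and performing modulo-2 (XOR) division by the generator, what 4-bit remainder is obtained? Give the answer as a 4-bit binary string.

0111

Append 4 zeros: 111001000100000. Divide by 10011 (XOR where the leading bit is 1):
  pos 0: 11100 XOR 10011 = 01111
  pos 1: 11111 XOR 10011 = 01100
  pos 2: 11000 XOR 10011 = 01011
  pos 3: 10110 XOR 10011 = 00101
  pos 5: 10101 XOR 10011 = 00110
  pos 7: 11000 XOR 10011 = 01011
  pos 8: 10110 XOR 10011 = 00101
  pos 10: 10100 XOR 10011 = 00111
Remainder (last 4 bits) = 0111. This is the CRC / FCS.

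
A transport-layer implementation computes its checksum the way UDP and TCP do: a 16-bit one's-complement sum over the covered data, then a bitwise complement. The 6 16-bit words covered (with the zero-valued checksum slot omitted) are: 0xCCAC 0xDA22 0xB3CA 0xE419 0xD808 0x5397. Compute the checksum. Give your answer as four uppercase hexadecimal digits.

One's-complement addition (fold any carry out of bit 15 back into bit 0):
  0xCCAC + 0xDA22 = 0x1A6CE → wrap carry → 0xA6CF
  0xA6CF + 0xB3CA = 0x15A99 → wrap carry → 0x5A9A
  0x5A9A + 0xE419 = 0x13EB3 → wrap carry → 0x3EB4
  0x3EB4 + 0xD808 = 0x116BC → wrap carry → 0x16BD
  0x16BD + 0x5397 = 0x06A54
One's-complement sum = 0x6A54.
Checksum = ~0x6A54 & 0xFFFF = 0x95AB.

95AB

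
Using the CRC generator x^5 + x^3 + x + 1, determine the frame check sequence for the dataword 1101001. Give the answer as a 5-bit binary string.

Append 5 zeros: 110100100000. Divide by 101011 (XOR where the leading bit is 1):
  pos 0: 110100 XOR 101011 = 011111
  pos 1: 111111 XOR 101011 = 010100
  pos 2: 101000 XOR 101011 = 000011
  pos 6: 110000 XOR 101011 = 011011
Remainder (last 5 bits) = 11011. This is the CRC / FCS.

11011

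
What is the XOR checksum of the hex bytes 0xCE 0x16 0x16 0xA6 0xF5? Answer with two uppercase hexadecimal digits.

XOR the bytes together:
  start with 0xCE
  0xCE ⊕ 0x16 = 0xD8
  0xD8 ⊕ 0x16 = 0xCE
  0xCE ⊕ 0xA6 = 0x68
  0x68 ⊕ 0xF5 = 0x9D

9D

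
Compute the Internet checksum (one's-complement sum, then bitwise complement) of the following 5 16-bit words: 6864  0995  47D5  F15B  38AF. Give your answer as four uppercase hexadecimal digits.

1C26

One's-complement addition (fold any carry out of bit 15 back into bit 0):
  0x6864 + 0x0995 = 0x071F9
  0x71F9 + 0x47D5 = 0x0B9CE
  0xB9CE + 0xF15B = 0x1AB29 → wrap carry → 0xAB2A
  0xAB2A + 0x38AF = 0x0E3D9
One's-complement sum = 0xE3D9.
Checksum = ~0xE3D9 & 0xFFFF = 0x1C26.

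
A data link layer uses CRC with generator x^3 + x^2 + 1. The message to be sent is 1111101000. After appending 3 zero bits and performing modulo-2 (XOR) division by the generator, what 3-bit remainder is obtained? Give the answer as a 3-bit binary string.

001

Append 3 zeros: 1111101000000. Divide by 1101 (XOR where the leading bit is 1):
  pos 0: 1111 XOR 1101 = 0010
  pos 2: 1010 XOR 1101 = 0111
  pos 3: 1111 XOR 1101 = 0010
  pos 5: 1000 XOR 1101 = 0101
  pos 6: 1010 XOR 1101 = 0111
  pos 7: 1110 XOR 1101 = 0011
  pos 9: 1100 XOR 1101 = 0001
Remainder (last 3 bits) = 001. This is the CRC / FCS.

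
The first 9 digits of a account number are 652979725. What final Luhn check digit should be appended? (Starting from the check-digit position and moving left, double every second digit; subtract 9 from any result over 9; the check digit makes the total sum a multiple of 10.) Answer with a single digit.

7

Partial digits right→left: 5 2 7 9 7 9 2 5 6
Double every second digit counting from the check-digit position (so the 1st, 3rd, 5th, ... of the partial from the right).
  doubled (with −9 where >9): 1 5 5 4 3 → sum 18
  kept as-is: 2 9 9 5 → sum 25
Total = 18 + 25 = 43.
Check digit = (10 − (43 mod 10)) mod 10 = 7.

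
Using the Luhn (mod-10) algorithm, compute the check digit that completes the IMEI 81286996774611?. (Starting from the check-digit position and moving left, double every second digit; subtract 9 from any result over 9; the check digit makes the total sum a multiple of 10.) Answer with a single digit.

2

Partial digits right→left: 1 1 6 4 7 7 6 9 9 6 8 2 1 8
Double every second digit counting from the check-digit position (so the 1st, 3rd, 5th, ... of the partial from the right).
  doubled (with −9 where >9): 2 3 5 3 9 7 2 → sum 31
  kept as-is: 1 4 7 9 6 2 8 → sum 37
Total = 31 + 37 = 68.
Check digit = (10 − (68 mod 10)) mod 10 = 2.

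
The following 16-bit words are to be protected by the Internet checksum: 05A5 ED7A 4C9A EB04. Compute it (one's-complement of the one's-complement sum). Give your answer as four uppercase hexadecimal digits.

D540

One's-complement addition (fold any carry out of bit 15 back into bit 0):
  0x05A5 + 0xED7A = 0x0F31F
  0xF31F + 0x4C9A = 0x13FB9 → wrap carry → 0x3FBA
  0x3FBA + 0xEB04 = 0x12ABE → wrap carry → 0x2ABF
One's-complement sum = 0x2ABF.
Checksum = ~0x2ABF & 0xFFFF = 0xD540.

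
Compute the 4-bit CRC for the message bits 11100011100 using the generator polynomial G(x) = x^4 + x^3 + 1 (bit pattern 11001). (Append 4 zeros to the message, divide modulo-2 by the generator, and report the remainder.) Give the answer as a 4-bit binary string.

1111

Append 4 zeros: 111000111000000. Divide by 11001 (XOR where the leading bit is 1):
  pos 0: 11100 XOR 11001 = 00101
  pos 2: 10101 XOR 11001 = 01100
  pos 3: 11001 XOR 11001 = 00000
  pos 8: 10000 XOR 11001 = 01001
  pos 9: 10010 XOR 11001 = 01011
  pos 10: 10110 XOR 11001 = 01111
Remainder (last 4 bits) = 1111. This is the CRC / FCS.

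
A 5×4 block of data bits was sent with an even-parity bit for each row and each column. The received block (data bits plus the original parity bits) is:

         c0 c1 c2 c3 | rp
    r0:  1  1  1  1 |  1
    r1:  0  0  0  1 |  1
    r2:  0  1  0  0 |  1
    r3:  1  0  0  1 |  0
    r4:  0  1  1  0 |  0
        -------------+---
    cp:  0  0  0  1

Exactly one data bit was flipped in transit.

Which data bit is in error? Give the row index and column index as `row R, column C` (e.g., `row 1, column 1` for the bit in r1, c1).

Recompute each row's even parity and compare to rp:
  r0: data parity 0, sent rp 1 → mismatch
  r1: data parity 1, sent rp 1 → ok
  r2: data parity 1, sent rp 1 → ok
  r3: data parity 0, sent rp 0 → ok
  r4: data parity 0, sent rp 0 → ok
Recompute each column's even parity and compare to cp:
  c0: data parity 0, sent cp 0 → ok
  c1: data parity 1, sent cp 0 → mismatch
  c2: data parity 0, sent cp 0 → ok
  c3: data parity 1, sent cp 1 → ok
Exactly one row (r0) and one column (c1) fail → the flipped bit is at their intersection.

row 0, column 1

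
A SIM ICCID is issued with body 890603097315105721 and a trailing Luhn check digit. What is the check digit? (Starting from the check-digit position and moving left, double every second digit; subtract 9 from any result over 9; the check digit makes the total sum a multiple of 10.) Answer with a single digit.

5

Partial digits right→left: 1 2 7 5 0 1 5 1 3 7 9 0 3 0 6 0 9 8
Double every second digit counting from the check-digit position (so the 1st, 3rd, 5th, ... of the partial from the right).
  doubled (with −9 where >9): 2 5 0 1 6 9 6 3 9 → sum 41
  kept as-is: 2 5 1 1 7 0 0 0 8 → sum 24
Total = 41 + 24 = 65.
Check digit = (10 − (65 mod 10)) mod 10 = 5.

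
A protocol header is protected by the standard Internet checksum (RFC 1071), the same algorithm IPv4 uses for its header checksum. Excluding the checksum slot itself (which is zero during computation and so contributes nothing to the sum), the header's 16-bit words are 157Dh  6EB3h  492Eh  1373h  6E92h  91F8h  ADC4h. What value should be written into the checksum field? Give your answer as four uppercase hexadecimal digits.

One's-complement addition (fold any carry out of bit 15 back into bit 0):
  0x157D + 0x6EB3 = 0x08430
  0x8430 + 0x492E = 0x0CD5E
  0xCD5E + 0x1373 = 0x0E0D1
  0xE0D1 + 0x6E92 = 0x14F63 → wrap carry → 0x4F64
  0x4F64 + 0x91F8 = 0x0E15C
  0xE15C + 0xADC4 = 0x18F20 → wrap carry → 0x8F21
One's-complement sum = 0x8F21.
Checksum = ~0x8F21 & 0xFFFF = 0x70DE.

70DE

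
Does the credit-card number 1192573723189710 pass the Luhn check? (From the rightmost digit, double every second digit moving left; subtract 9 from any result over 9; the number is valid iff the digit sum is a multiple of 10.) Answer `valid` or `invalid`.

valid

From the right, keep odd positions and double even positions (subtract 9 from any doubled value over 9):
  doubled (positions 2,4,...): 2 9 2 4 6 1 9 2 → sum 35
  kept (positions 1,3,...): 0 7 8 3 7 7 2 1 → sum 35
Total = 70.
70 mod 10 = 0, so the number is valid.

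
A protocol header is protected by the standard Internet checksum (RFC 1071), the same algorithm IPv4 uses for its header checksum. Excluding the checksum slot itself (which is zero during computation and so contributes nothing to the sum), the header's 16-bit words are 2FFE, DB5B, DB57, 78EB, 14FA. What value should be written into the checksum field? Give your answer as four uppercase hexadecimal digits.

8B68

One's-complement addition (fold any carry out of bit 15 back into bit 0):
  0x2FFE + 0xDB5B = 0x10B59 → wrap carry → 0x0B5A
  0x0B5A + 0xDB57 = 0x0E6B1
  0xE6B1 + 0x78EB = 0x15F9C → wrap carry → 0x5F9D
  0x5F9D + 0x14FA = 0x07497
One's-complement sum = 0x7497.
Checksum = ~0x7497 & 0xFFFF = 0x8B68.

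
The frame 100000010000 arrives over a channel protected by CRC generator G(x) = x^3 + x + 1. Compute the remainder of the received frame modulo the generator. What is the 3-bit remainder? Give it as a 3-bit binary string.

000

Modulo-2 division of 100000010000 by 1011:
  pos 0: 1000 XOR 1011 = 0011
  pos 2: 1100 XOR 1011 = 0111
  pos 3: 1110 XOR 1011 = 0101
  pos 4: 1011 XOR 1011 = 0000
Remainder = 000 (zero — the frame passes the CRC check).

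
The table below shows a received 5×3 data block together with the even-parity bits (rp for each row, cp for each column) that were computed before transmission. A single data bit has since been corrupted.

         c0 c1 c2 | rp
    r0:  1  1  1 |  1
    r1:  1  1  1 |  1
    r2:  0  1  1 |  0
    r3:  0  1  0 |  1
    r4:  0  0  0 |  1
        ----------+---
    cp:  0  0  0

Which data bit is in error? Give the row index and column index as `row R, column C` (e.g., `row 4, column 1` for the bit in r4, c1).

Recompute each row's even parity and compare to rp:
  r0: data parity 1, sent rp 1 → ok
  r1: data parity 1, sent rp 1 → ok
  r2: data parity 0, sent rp 0 → ok
  r3: data parity 1, sent rp 1 → ok
  r4: data parity 0, sent rp 1 → mismatch
Recompute each column's even parity and compare to cp:
  c0: data parity 0, sent cp 0 → ok
  c1: data parity 0, sent cp 0 → ok
  c2: data parity 1, sent cp 0 → mismatch
Exactly one row (r4) and one column (c2) fail → the flipped bit is at their intersection.

row 4, column 2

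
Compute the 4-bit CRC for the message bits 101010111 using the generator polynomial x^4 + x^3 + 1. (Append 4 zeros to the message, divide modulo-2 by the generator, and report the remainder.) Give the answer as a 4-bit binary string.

Append 4 zeros: 1010101110000. Divide by 11001 (XOR where the leading bit is 1):
  pos 0: 10101 XOR 11001 = 01100
  pos 1: 11000 XOR 11001 = 00001
  pos 5: 11110 XOR 11001 = 00111
  pos 7: 11100 XOR 11001 = 00101
Remainder (last 4 bits) = 1010. This is the CRC / FCS.

1010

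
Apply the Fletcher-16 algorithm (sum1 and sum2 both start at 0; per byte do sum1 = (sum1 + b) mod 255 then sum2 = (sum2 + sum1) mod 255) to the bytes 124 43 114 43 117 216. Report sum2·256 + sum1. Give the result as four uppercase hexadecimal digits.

D193

Running sums (mod 255):
  after byte 0 (124): sum1=124, sum2=124
  after byte 1 (43): sum1=167, sum2=36
  after byte 2 (114): sum1=26, sum2=62
  after byte 3 (43): sum1=69, sum2=131
  after byte 4 (117): sum1=186, sum2=62
  after byte 5 (216): sum1=147, sum2=209
Checksum = sum2·256 + sum1 = 209·256 + 147 = 53651 = 0xD193.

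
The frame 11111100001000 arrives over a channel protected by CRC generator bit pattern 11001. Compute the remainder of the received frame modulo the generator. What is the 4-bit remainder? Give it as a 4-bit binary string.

0001

Modulo-2 division of 11111100001000 by 11001:
  pos 0: 11111 XOR 11001 = 00110
  pos 2: 11010 XOR 11001 = 00011
  pos 5: 11000 XOR 11001 = 00001
  pos 9: 11000 XOR 11001 = 00001
Remainder = 0001 (nonzero — an error is detected).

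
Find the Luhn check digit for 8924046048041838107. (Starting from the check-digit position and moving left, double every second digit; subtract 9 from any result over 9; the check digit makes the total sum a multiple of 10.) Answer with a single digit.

8

Partial digits right→left: 7 0 1 8 3 8 1 4 0 8 4 0 6 4 0 4 2 9 8
Double every second digit counting from the check-digit position (so the 1st, 3rd, 5th, ... of the partial from the right).
  doubled (with −9 where >9): 5 2 6 2 0 8 3 0 4 7 → sum 37
  kept as-is: 0 8 8 4 8 0 4 4 9 → sum 45
Total = 37 + 45 = 82.
Check digit = (10 − (82 mod 10)) mod 10 = 8.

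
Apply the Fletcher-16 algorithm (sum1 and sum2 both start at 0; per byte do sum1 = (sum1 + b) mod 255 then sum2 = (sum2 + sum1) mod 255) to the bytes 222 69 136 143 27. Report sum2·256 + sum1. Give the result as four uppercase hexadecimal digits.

Running sums (mod 255):
  after byte 0 (222): sum1=222, sum2=222
  after byte 1 (69): sum1=36, sum2=3
  after byte 2 (136): sum1=172, sum2=175
  after byte 3 (143): sum1=60, sum2=235
  after byte 4 (27): sum1=87, sum2=67
Checksum = sum2·256 + sum1 = 67·256 + 87 = 17239 = 0x4357.

4357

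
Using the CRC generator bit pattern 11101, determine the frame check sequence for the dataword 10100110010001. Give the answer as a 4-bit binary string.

1111

Append 4 zeros: 101001100100010000. Divide by 11101 (XOR where the leading bit is 1):
  pos 0: 10100 XOR 11101 = 01001
  pos 1: 10011 XOR 11101 = 01110
  pos 2: 11101 XOR 11101 = 00000
  pos 9: 10001 XOR 11101 = 01100
  pos 10: 11000 XOR 11101 = 00101
  pos 12: 10100 XOR 11101 = 01001
  pos 13: 10010 XOR 11101 = 01111
Remainder (last 4 bits) = 1111. This is the CRC / FCS.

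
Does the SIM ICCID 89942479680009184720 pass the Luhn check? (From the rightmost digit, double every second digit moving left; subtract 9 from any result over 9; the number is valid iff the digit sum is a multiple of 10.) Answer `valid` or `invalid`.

valid

From the right, keep odd positions and double even positions (subtract 9 from any doubled value over 9):
  doubled (positions 2,4,...): 4 8 2 0 0 3 5 4 9 7 → sum 42
  kept (positions 1,3,...): 0 7 8 9 0 8 9 4 4 9 → sum 58
Total = 100.
100 mod 10 = 0, so the number is valid.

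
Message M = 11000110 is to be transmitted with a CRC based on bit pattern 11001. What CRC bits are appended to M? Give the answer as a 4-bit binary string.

Append 4 zeros: 110001100000. Divide by 11001 (XOR where the leading bit is 1):
  pos 0: 11000 XOR 11001 = 00001
  pos 4: 11100 XOR 11001 = 00101
  pos 6: 10100 XOR 11001 = 01101
  pos 7: 11010 XOR 11001 = 00011
Remainder (last 4 bits) = 0011. This is the CRC / FCS.

0011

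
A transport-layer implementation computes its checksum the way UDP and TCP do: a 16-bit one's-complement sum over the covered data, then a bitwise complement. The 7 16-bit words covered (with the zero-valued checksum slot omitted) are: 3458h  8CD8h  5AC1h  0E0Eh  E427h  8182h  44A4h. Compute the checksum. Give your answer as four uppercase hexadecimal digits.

2BB1

One's-complement addition (fold any carry out of bit 15 back into bit 0):
  0x3458 + 0x8CD8 = 0x0C130
  0xC130 + 0x5AC1 = 0x11BF1 → wrap carry → 0x1BF2
  0x1BF2 + 0x0E0E = 0x02A00
  0x2A00 + 0xE427 = 0x10E27 → wrap carry → 0x0E28
  0x0E28 + 0x8182 = 0x08FAA
  0x8FAA + 0x44A4 = 0x0D44E
One's-complement sum = 0xD44E.
Checksum = ~0xD44E & 0xFFFF = 0x2BB1.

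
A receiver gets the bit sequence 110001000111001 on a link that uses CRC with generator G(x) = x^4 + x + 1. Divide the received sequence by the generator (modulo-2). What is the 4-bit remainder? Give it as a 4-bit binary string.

0010

Modulo-2 division of 110001000111001 by 10011:
  pos 0: 11000 XOR 10011 = 01011
  pos 1: 10111 XOR 10011 = 00100
  pos 3: 10000 XOR 10011 = 00011
  pos 6: 11011 XOR 10011 = 01000
  pos 7: 10001 XOR 10011 = 00010
  pos 10: 10001 XOR 10011 = 00010
Remainder = 0010 (nonzero — an error is detected).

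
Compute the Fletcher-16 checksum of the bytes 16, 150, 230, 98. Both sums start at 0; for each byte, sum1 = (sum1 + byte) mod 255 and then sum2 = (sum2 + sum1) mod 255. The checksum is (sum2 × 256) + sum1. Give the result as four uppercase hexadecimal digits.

34EF

Running sums (mod 255):
  after byte 0 (16): sum1=16, sum2=16
  after byte 1 (150): sum1=166, sum2=182
  after byte 2 (230): sum1=141, sum2=68
  after byte 3 (98): sum1=239, sum2=52
Checksum = sum2·256 + sum1 = 52·256 + 239 = 13551 = 0x34EF.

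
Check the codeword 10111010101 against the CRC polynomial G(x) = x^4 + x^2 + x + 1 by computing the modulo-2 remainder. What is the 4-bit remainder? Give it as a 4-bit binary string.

0010

Modulo-2 division of 10111010101 by 10111:
  pos 0: 10111 XOR 10111 = 00000
  pos 6: 10101 XOR 10111 = 00010
Remainder = 0010 (nonzero — an error is detected).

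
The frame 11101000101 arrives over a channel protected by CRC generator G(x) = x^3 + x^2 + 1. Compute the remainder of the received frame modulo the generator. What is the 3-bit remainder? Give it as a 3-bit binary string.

Modulo-2 division of 11101000101 by 1101:
  pos 0: 1110 XOR 1101 = 0011
  pos 2: 1110 XOR 1101 = 0011
  pos 4: 1100 XOR 1101 = 0001
  pos 7: 1101 XOR 1101 = 0000
Remainder = 000 (zero — the frame passes the CRC check).

000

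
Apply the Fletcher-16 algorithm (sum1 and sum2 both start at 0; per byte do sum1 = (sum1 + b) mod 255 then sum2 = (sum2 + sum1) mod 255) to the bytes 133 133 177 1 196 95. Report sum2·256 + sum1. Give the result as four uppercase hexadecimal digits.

Running sums (mod 255):
  after byte 0 (133): sum1=133, sum2=133
  after byte 1 (133): sum1=11, sum2=144
  after byte 2 (177): sum1=188, sum2=77
  after byte 3 (1): sum1=189, sum2=11
  after byte 4 (196): sum1=130, sum2=141
  after byte 5 (95): sum1=225, sum2=111
Checksum = sum2·256 + sum1 = 111·256 + 225 = 28641 = 0x6FE1.

6FE1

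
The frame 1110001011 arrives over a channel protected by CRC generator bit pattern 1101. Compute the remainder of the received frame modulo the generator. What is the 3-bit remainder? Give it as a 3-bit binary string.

Modulo-2 division of 1110001011 by 1101:
  pos 0: 1110 XOR 1101 = 0011
  pos 2: 1100 XOR 1101 = 0001
  pos 5: 1101 XOR 1101 = 0000
Remainder = 001 (nonzero — an error is detected).

001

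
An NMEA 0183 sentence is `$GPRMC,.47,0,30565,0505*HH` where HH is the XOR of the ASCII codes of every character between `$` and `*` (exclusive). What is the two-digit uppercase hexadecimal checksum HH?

XOR the ASCII codes of the payload characters:
  'G' = 0x47 → acc = 0x47
  'P' = 0x50 → acc = 0x17
  'R' = 0x52 → acc = 0x45
  'M' = 0x4D → acc = 0x08
  'C' = 0x43 → acc = 0x4B
  ',' = 0x2C → acc = 0x67
  '.' = 0x2E → acc = 0x49
  '4' = 0x34 → acc = 0x7D
  '7' = 0x37 → acc = 0x4A
  ',' = 0x2C → acc = 0x66
  '0' = 0x30 → acc = 0x56
  ',' = 0x2C → acc = 0x7A
  '3' = 0x33 → acc = 0x49
  '0' = 0x30 → acc = 0x79
  '5' = 0x35 → acc = 0x4C
  '6' = 0x36 → acc = 0x7A
  '5' = 0x35 → acc = 0x4F
  ',' = 0x2C → acc = 0x63
  '0' = 0x30 → acc = 0x53
  '5' = 0x35 → acc = 0x66
  '0' = 0x30 → acc = 0x56
  '5' = 0x35 → acc = 0x63
Checksum = 0x63.

63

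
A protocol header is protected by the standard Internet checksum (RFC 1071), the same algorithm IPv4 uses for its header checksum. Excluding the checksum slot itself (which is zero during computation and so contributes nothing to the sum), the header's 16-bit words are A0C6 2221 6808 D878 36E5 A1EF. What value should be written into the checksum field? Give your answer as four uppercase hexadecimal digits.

One's-complement addition (fold any carry out of bit 15 back into bit 0):
  0xA0C6 + 0x2221 = 0x0C2E7
  0xC2E7 + 0x6808 = 0x12AEF → wrap carry → 0x2AF0
  0x2AF0 + 0xD878 = 0x10368 → wrap carry → 0x0369
  0x0369 + 0x36E5 = 0x03A4E
  0x3A4E + 0xA1EF = 0x0DC3D
One's-complement sum = 0xDC3D.
Checksum = ~0xDC3D & 0xFFFF = 0x23C2.

23C2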